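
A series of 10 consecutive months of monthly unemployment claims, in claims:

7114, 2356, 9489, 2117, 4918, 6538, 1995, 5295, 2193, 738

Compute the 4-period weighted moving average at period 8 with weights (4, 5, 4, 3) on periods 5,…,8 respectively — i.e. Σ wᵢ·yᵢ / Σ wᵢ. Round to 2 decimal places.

4764.19

Weighted sum: 4·4918 + 5·6538 + 4·1995 + 3·5295 = 19672 + 32690 + 7980 + 15885 = 76227
Weight total: 4 + 5 + 4 + 3 = 16
WMA = 76227 / 16 = 4764.19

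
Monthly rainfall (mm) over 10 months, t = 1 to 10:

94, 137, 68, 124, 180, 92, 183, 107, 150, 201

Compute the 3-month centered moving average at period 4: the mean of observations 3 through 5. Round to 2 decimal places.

Sum of periods 3–5: 68 + 124 + 180 = 372
Divide by 3: 372 / 3 = 124.00

124.00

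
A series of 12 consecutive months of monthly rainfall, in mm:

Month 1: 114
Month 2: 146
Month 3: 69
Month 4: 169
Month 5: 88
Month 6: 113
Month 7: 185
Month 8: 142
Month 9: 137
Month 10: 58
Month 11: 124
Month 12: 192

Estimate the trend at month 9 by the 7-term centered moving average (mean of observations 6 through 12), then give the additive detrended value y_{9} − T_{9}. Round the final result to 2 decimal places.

Trend T_9 = (113 + 185 + 142 + 137 + 58 + 124 + 192) / 7 = 951/7 = 135.8571
Detrended value: 137 − 135.8571 = 1.14

1.14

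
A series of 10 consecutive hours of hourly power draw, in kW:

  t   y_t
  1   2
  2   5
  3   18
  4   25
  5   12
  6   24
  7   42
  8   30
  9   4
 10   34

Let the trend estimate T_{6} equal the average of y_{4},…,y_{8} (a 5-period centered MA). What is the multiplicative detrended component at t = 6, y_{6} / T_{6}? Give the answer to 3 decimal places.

Trend T_6 = (25 + 12 + 24 + 42 + 30) / 5 = 133/5 = 26.60000
Ratio to trend: 24 / 26.60000 = 0.902

0.902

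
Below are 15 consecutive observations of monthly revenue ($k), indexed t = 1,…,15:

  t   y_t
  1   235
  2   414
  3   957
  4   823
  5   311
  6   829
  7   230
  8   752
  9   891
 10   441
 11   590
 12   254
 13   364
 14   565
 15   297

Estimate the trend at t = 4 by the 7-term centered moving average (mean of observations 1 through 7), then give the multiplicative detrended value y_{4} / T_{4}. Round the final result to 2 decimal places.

Trend T_4 = (235 + 414 + 957 + 823 + 311 + 829 + 230) / 7 = 3799/7 = 542.7143
Ratio to trend: 823 / 542.7143 = 1.52

1.52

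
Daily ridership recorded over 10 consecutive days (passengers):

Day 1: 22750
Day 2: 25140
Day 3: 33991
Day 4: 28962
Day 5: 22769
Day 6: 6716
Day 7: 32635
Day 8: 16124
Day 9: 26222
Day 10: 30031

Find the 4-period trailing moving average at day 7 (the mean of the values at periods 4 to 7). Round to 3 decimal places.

22770.500

Sum of periods 4–7: 28962 + 22769 + 6716 + 32635 = 91082
Divide by 4: 91082 / 4 = 22770.500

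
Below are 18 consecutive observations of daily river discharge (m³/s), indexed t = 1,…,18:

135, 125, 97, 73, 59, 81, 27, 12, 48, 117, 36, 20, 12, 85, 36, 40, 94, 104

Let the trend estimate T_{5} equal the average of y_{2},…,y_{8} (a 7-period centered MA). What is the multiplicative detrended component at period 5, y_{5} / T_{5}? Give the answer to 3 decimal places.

Trend T_5 = (125 + 97 + 73 + 59 + 81 + 27 + 12) / 7 = 474/7 = 67.71429
Ratio to trend: 59 / 67.71429 = 0.871

0.871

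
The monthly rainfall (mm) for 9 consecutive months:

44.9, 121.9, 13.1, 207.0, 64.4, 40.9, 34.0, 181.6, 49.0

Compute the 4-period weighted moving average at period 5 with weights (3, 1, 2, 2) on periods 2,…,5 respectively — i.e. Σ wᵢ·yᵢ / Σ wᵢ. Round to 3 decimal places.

115.200

Weighted sum: 3·121.9 + 1·13.1 + 2·207.0 + 2·64.4 = 365.7 + 13.1 + 414.0 + 128.8 = 921.6
Weight total: 3 + 1 + 2 + 2 = 8
WMA = 921.6 / 8 = 115.200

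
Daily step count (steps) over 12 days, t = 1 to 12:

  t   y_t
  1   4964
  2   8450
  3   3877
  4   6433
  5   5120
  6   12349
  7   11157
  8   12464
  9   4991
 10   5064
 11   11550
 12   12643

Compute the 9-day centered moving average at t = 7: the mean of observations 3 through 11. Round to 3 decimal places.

8111.667

Sum of periods 3–11: 3877 + 6433 + 5120 + 12349 + 11157 + 12464 + 4991 + 5064 + 11550 = 73005
Divide by 9: 73005 / 9 = 8111.667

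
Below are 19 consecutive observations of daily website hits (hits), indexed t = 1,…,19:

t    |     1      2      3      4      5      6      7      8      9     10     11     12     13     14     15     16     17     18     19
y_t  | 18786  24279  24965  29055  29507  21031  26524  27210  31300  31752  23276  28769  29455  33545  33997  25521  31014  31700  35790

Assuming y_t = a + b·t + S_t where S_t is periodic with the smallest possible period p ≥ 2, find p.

5

First differences y_{t+1} − y_t: 5493, 686, 4090, 452, -8476, 5493, 686, 4090, 452, -8476, 5493, 686, …
The difference pattern repeats every 5 terms and not for any smaller step, so p = 5.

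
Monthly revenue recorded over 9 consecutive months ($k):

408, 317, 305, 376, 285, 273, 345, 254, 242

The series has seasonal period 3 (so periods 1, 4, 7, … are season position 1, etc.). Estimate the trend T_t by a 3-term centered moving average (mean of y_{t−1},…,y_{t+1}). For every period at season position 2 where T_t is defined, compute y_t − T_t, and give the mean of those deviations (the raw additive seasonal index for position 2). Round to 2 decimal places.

-26.33

Season position 2 occurs at t = 2, 5, 8 (where T_t is defined).
t=2: T_2 = 343.3333; y_2 − T_2 = 317 − 343.3333 = -26.3333
t=5: T_5 = 311.3333; y_5 − T_5 = 285 − 311.3333 = -26.3333
t=8: T_8 = 280.3333; y_8 − T_8 = 254 − 280.3333 = -26.3333
Mean deviation: (-26.3333 + -26.3333 + -26.3333) / 3 = -26.33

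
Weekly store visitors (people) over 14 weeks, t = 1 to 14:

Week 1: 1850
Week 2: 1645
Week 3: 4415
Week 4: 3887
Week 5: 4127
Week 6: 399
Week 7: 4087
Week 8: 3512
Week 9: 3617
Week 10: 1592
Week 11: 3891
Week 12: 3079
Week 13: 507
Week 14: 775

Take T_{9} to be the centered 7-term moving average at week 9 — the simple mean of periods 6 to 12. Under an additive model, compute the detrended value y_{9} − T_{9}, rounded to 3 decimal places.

734.571

Trend T_9 = (399 + 4087 + 3512 + 3617 + 1592 + 3891 + 3079) / 7 = 20177/7 = 2882.42857
Detrended value: 3617 − 2882.42857 = 734.571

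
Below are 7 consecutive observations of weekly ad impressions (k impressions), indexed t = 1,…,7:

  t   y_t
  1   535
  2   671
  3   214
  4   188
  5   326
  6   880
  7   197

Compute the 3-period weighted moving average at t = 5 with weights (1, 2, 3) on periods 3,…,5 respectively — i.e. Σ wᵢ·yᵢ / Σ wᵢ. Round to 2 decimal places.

Weighted sum: 1·214 + 2·188 + 3·326 = 214 + 376 + 978 = 1568
Weight total: 1 + 2 + 3 = 6
WMA = 1568 / 6 = 261.33

261.33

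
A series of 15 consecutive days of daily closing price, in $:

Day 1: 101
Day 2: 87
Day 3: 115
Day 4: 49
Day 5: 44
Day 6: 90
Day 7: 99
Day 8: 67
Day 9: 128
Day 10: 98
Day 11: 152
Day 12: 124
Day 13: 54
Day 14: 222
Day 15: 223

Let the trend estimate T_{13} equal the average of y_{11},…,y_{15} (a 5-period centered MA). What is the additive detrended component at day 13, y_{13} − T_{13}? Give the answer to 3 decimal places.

-101.000

Trend T_13 = (152 + 124 + 54 + 222 + 223) / 5 = 775/5 = 155.00000
Detrended value: 54 − 155.00000 = -101.000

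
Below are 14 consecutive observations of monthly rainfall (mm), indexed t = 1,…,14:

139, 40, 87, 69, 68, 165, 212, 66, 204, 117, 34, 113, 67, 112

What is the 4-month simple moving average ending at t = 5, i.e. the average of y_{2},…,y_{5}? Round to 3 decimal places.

66.000

Sum of periods 2–5: 40 + 87 + 69 + 68 = 264
Divide by 4: 264 / 4 = 66.000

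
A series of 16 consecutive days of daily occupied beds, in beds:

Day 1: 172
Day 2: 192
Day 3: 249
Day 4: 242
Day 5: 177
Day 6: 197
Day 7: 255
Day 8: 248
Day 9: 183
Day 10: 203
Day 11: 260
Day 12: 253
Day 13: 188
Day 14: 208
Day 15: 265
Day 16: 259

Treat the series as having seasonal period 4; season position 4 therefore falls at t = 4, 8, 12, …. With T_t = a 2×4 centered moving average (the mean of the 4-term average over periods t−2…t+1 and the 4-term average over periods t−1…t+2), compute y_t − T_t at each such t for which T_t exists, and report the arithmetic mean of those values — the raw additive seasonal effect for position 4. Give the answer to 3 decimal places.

Season position 4 occurs at t = 4, 8, 12 (where T_t is defined).
t=4: T_4 = 215.62500; y_4 − T_4 = 242 − 215.62500 = 26.37500
t=8: T_8 = 221.50000; y_8 − T_8 = 248 − 221.50000 = 26.50000
t=12: T_12 = 226.62500; y_12 − T_12 = 253 − 226.62500 = 26.37500
Mean deviation: (26.37500 + 26.50000 + 26.37500) / 3 = 26.417

26.417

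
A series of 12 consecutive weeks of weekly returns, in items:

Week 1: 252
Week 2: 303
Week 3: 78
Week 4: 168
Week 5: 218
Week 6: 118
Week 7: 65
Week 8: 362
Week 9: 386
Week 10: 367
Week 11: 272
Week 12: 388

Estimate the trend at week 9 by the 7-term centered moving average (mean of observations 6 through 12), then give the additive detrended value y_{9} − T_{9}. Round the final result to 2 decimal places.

106.29

Trend T_9 = (118 + 65 + 362 + 386 + 367 + 272 + 388) / 7 = 1958/7 = 279.7143
Detrended value: 386 − 279.7143 = 106.29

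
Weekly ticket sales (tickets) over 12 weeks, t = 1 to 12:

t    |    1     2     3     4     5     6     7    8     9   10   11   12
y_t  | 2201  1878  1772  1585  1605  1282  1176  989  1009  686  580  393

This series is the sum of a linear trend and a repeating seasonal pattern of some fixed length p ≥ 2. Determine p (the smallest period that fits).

4

First differences y_{t+1} − y_t: -323, -106, -187, 20, -323, -106, -187, 20, -323, -106, …
The difference pattern repeats every 4 terms and not for any smaller step, so p = 4.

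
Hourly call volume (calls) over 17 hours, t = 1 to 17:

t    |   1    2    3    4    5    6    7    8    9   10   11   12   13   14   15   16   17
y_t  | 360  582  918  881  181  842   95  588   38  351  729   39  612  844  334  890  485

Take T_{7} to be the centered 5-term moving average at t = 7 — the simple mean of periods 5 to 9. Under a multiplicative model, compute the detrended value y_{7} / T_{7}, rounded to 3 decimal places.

Trend T_7 = (181 + 842 + 95 + 588 + 38) / 5 = 1744/5 = 348.80000
Ratio to trend: 95 / 348.80000 = 0.272

0.272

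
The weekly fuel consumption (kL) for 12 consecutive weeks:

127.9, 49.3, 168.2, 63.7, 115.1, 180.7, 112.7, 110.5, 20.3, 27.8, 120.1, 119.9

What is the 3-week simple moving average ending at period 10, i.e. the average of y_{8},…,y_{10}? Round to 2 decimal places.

Sum of periods 8–10: 110.5 + 20.3 + 27.8 = 158.6
Divide by 3: 158.6 / 3 = 52.87

52.87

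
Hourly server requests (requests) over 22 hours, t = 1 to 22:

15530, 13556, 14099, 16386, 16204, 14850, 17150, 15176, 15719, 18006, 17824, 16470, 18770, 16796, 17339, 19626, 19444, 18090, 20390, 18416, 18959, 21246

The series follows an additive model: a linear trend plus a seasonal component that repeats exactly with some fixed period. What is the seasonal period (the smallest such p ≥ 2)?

6

First differences y_{t+1} − y_t: -1974, 543, 2287, -182, -1354, 2300, -1974, 543, 2287, -182, -1354, 2300, -1974, 543, …
The difference pattern repeats every 6 terms and not for any smaller step, so p = 6.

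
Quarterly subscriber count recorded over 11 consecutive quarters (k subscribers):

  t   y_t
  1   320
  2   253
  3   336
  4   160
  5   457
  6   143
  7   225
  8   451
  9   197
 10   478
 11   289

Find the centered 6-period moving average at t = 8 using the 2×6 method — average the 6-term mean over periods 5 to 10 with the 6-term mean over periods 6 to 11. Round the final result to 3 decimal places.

Sum over 5–10: 457 + 143 + 225 + 451 + 197 + 478 = 1951
Sum over 6–11: 143 + 225 + 451 + 197 + 478 + 289 = 1783
CMA at t=8 = (1951 + 1783) / (2·6) = 3734 / 12 = 311.167

311.167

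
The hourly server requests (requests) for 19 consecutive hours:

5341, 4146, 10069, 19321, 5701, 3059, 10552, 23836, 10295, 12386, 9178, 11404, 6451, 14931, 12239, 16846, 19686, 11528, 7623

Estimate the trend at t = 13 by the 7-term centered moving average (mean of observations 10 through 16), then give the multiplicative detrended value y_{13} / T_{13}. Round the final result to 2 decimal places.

0.54

Trend T_13 = (12386 + 9178 + 11404 + 6451 + 14931 + 12239 + 16846) / 7 = 83435/7 = 11919.2857
Ratio to trend: 6451 / 11919.2857 = 0.54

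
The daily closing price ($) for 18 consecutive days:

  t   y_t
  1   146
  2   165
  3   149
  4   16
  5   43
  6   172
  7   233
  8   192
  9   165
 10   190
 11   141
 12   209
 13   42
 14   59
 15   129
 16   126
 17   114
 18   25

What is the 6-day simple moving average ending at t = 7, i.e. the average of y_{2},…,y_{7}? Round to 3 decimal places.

Sum of periods 2–7: 165 + 149 + 16 + 43 + 172 + 233 = 778
Divide by 6: 778 / 6 = 129.667

129.667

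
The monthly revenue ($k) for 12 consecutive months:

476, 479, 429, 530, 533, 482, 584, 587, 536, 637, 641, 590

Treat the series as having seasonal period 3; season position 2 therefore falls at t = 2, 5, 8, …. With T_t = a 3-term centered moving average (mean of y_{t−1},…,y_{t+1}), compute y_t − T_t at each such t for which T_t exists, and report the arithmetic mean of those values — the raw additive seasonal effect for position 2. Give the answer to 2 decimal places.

18.00

Season position 2 occurs at t = 2, 5, 8, 11 (where T_t is defined).
t=2: T_2 = 461.3333; y_2 − T_2 = 479 − 461.3333 = 17.6667
t=5: T_5 = 515.0000; y_5 − T_5 = 533 − 515.0000 = 18.0000
t=8: T_8 = 569.0000; y_8 − T_8 = 587 − 569.0000 = 18.0000
t=11: T_11 = 622.6667; y_11 − T_11 = 641 − 622.6667 = 18.3333
Mean deviation: (17.6667 + 18.0000 + 18.0000 + 18.3333) / 4 = 18.00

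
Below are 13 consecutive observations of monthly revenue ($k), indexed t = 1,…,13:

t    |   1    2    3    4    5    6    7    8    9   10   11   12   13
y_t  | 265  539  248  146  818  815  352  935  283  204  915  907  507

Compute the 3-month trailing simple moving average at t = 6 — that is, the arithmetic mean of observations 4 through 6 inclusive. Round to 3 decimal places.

593.000

Sum of periods 4–6: 146 + 818 + 815 = 1779
Divide by 3: 1779 / 3 = 593.000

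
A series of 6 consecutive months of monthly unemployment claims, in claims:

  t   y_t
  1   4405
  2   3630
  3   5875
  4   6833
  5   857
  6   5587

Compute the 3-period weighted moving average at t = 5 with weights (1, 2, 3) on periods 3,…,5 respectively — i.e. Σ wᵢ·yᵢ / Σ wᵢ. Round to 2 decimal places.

3685.33

Weighted sum: 1·5875 + 2·6833 + 3·857 = 5875 + 13666 + 2571 = 22112
Weight total: 1 + 2 + 3 = 6
WMA = 22112 / 6 = 3685.33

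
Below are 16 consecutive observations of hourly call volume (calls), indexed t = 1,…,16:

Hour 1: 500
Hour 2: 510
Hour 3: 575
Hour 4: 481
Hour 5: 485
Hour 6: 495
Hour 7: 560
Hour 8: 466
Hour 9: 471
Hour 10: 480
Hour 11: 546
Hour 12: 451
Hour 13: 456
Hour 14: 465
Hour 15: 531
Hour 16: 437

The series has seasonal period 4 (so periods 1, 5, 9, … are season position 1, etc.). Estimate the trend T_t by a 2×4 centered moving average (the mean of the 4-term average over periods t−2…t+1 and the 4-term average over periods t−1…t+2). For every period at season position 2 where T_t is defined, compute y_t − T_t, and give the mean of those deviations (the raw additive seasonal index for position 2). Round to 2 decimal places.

Season position 2 occurs at t = 6, 10, 14 (where T_t is defined).
t=6: T_6 = 503.3750; y_6 − T_6 = 495 − 503.3750 = -8.3750
t=10: T_10 = 488.8750; y_10 − T_10 = 480 − 488.8750 = -8.8750
t=14: T_14 = 474.0000; y_14 − T_14 = 465 − 474.0000 = -9.0000
Mean deviation: (-8.3750 + -8.8750 + -9.0000) / 3 = -8.75

-8.75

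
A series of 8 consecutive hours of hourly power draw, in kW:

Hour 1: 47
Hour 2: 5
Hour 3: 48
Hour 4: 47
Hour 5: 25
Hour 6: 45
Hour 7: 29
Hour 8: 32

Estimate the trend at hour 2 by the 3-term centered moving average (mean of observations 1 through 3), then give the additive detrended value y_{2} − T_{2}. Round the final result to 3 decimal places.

Trend T_2 = (47 + 5 + 48) / 3 = 100/3 = 33.33333
Detrended value: 5 − 33.33333 = -28.333

-28.333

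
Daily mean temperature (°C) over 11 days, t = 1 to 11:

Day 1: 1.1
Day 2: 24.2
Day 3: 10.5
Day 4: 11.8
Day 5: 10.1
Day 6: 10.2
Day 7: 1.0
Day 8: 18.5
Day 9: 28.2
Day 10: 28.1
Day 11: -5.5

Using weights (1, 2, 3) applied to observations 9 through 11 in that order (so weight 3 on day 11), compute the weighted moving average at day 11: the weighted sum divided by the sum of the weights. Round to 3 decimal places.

Weighted sum: 1·28.2 + 2·28.1 + 3·-5.5 = 28.2 + 56.2 + -16.5 = 67.9
Weight total: 1 + 2 + 3 = 6
WMA = 67.9 / 6 = 11.317

11.317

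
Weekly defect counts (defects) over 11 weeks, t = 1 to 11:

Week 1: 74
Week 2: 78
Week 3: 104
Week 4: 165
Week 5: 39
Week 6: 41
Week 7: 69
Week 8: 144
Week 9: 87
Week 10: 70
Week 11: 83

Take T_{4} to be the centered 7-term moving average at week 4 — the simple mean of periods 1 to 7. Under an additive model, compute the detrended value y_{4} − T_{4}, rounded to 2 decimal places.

Trend T_4 = (74 + 78 + 104 + 165 + 39 + 41 + 69) / 7 = 570/7 = 81.4286
Detrended value: 165 − 81.4286 = 83.57

83.57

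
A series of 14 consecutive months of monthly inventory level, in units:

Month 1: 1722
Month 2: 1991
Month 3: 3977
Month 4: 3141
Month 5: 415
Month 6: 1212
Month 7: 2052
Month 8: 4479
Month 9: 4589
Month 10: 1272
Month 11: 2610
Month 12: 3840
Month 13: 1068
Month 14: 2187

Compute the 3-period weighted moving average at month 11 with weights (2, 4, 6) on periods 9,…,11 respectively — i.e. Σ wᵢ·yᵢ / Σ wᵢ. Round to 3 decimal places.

Weighted sum: 2·4589 + 4·1272 + 6·2610 = 9178 + 5088 + 15660 = 29926
Weight total: 2 + 4 + 6 = 12
WMA = 29926 / 12 = 2493.833

2493.833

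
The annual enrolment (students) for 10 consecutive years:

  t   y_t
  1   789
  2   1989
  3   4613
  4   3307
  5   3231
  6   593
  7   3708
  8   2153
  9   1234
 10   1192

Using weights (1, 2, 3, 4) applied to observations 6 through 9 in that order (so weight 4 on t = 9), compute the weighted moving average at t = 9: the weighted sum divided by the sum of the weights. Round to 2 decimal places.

Weighted sum: 1·593 + 2·3708 + 3·2153 + 4·1234 = 593 + 7416 + 6459 + 4936 = 19404
Weight total: 1 + 2 + 3 + 4 = 10
WMA = 19404 / 10 = 1940.40

1940.40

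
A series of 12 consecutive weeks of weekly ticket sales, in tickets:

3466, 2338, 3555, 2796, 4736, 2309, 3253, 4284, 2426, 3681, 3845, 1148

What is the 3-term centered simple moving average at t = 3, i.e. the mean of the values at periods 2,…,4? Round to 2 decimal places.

Sum of periods 2–4: 2338 + 3555 + 2796 = 8689
Divide by 3: 8689 / 3 = 2896.33

2896.33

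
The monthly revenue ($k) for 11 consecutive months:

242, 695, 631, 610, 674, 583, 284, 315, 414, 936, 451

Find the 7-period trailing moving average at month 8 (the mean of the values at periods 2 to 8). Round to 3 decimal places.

541.714

Sum of periods 2–8: 695 + 631 + 610 + 674 + 583 + 284 + 315 = 3792
Divide by 7: 3792 / 7 = 541.714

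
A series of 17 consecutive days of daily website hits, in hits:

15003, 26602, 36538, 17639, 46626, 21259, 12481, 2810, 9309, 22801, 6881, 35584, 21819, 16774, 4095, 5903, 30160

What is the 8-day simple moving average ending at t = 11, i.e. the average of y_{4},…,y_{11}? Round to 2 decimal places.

17475.75

Sum of periods 4–11: 17639 + 46626 + 21259 + 12481 + 2810 + 9309 + 22801 + 6881 = 139806
Divide by 8: 139806 / 8 = 17475.75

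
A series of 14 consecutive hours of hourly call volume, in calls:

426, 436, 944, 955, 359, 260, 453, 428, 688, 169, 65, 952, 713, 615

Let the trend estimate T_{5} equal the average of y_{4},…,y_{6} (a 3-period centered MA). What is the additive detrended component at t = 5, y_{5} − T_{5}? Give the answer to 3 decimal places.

-165.667

Trend T_5 = (955 + 359 + 260) / 3 = 1574/3 = 524.66667
Detrended value: 359 − 524.66667 = -165.667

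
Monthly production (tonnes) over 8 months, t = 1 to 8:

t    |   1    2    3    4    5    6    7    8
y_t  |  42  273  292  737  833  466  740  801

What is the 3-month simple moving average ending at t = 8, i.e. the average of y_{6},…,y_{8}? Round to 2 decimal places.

Sum of periods 6–8: 466 + 740 + 801 = 2007
Divide by 3: 2007 / 3 = 669.00

669.00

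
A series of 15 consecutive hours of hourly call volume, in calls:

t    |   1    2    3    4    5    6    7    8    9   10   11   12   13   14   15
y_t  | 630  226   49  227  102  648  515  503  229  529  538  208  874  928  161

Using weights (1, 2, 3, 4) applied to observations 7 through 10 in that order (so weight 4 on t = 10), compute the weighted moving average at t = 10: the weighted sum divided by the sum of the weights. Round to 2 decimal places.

Weighted sum: 1·515 + 2·503 + 3·229 + 4·529 = 515 + 1006 + 687 + 2116 = 4324
Weight total: 1 + 2 + 3 + 4 = 10
WMA = 4324 / 10 = 432.40

432.40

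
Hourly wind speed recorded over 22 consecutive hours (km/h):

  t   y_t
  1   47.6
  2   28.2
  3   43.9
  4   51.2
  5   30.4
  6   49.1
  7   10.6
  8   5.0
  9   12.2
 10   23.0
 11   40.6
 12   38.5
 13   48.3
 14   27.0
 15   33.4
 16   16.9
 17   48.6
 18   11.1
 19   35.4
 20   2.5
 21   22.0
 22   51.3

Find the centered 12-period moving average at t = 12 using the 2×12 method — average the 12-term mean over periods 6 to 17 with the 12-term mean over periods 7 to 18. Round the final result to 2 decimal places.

Sum over 6–17: 49.1 + 10.6 + 5.0 + 12.2 + 23.0 + 40.6 + 38.5 + 48.3 + 27.0 + 33.4 + 16.9 + 48.6 = 353.2
Sum over 7–18: 10.6 + 5.0 + 12.2 + 23.0 + 40.6 + 38.5 + 48.3 + 27.0 + 33.4 + 16.9 + 48.6 + 11.1 = 315.2
CMA at t=12 = (353.2 + 315.2) / (2·12) = 668.4 / 24 = 27.85

27.85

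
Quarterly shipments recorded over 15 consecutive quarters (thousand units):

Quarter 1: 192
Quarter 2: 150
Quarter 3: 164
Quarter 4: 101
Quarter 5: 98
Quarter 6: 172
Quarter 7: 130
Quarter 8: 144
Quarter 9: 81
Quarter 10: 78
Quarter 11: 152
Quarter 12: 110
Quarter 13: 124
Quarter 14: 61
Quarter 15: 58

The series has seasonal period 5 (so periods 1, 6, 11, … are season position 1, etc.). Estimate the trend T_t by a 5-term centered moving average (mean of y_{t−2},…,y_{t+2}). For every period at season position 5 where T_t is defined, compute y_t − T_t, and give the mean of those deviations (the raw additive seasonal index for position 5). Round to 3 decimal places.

Season position 5 occurs at t = 5, 10 (where T_t is defined).
t=5: T_5 = 133.00000; y_5 − T_5 = 98 − 133.00000 = -35.00000
t=10: T_10 = 113.00000; y_10 − T_10 = 78 − 113.00000 = -35.00000
Mean deviation: (-35.00000 + -35.00000) / 2 = -35.000

-35.000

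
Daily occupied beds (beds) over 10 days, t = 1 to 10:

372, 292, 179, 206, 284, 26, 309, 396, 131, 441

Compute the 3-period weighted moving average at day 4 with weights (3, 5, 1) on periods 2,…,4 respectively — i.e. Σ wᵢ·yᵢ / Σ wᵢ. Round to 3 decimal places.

219.667

Weighted sum: 3·292 + 5·179 + 1·206 = 876 + 895 + 206 = 1977
Weight total: 3 + 5 + 1 = 9
WMA = 1977 / 9 = 219.667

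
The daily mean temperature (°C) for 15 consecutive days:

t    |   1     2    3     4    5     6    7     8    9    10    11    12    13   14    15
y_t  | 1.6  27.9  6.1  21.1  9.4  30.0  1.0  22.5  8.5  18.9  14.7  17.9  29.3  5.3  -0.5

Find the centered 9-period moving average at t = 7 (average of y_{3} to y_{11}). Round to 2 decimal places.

14.69

Sum of periods 3–11: 6.1 + 21.1 + 9.4 + 30.0 + 1.0 + 22.5 + 8.5 + 18.9 + 14.7 = 132.2
Divide by 9: 132.2 / 9 = 14.69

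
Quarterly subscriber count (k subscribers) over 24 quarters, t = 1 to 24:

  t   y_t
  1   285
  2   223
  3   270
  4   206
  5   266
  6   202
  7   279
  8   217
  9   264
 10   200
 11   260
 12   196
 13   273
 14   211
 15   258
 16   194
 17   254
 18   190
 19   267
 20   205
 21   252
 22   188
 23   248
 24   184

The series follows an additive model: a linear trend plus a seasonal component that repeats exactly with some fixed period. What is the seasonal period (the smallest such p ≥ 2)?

First differences y_{t+1} − y_t: -62, 47, -64, 60, -64, 77, -62, 47, -64, 60, -64, 77, -62, 47, …
The difference pattern repeats every 6 terms and not for any smaller step, so p = 6.

6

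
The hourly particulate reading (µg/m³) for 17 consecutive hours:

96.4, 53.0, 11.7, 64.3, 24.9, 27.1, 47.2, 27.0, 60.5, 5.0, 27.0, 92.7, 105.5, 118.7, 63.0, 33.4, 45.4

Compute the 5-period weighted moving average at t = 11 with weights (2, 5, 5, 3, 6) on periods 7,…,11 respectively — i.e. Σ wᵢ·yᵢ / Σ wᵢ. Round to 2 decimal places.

Weighted sum: 2·47.2 + 5·27.0 + 5·60.5 + 3·5.0 + 6·27.0 = 94.4 + 135.0 + 302.5 + 15.0 + 162.0 = 708.9
Weight total: 2 + 5 + 5 + 3 + 6 = 21
WMA = 708.9 / 21 = 33.76

33.76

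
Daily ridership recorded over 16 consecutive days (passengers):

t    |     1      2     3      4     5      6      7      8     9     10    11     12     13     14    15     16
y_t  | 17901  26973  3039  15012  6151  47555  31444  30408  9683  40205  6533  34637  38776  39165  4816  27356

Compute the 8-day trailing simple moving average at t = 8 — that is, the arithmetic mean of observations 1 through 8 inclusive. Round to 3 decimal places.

Sum of periods 1–8: 17901 + 26973 + 3039 + 15012 + 6151 + 47555 + 31444 + 30408 = 178483
Divide by 8: 178483 / 8 = 22310.375

22310.375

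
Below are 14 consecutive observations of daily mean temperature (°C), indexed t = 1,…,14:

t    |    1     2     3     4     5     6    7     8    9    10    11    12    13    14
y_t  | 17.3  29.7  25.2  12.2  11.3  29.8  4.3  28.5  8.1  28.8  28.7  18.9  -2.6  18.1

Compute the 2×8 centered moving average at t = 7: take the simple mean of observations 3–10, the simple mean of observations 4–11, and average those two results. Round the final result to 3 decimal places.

Sum over 3–10: 25.2 + 12.2 + 11.3 + 29.8 + 4.3 + 28.5 + 8.1 + 28.8 = 148.2
Sum over 4–11: 12.2 + 11.3 + 29.8 + 4.3 + 28.5 + 8.1 + 28.8 + 28.7 = 151.7
CMA at t=7 = (148.2 + 151.7) / (2·8) = 299.9 / 16 = 18.744

18.744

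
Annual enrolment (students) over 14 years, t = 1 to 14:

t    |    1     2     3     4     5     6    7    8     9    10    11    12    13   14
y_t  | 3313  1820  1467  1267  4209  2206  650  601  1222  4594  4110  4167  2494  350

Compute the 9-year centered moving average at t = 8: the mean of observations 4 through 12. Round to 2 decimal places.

2558.44

Sum of periods 4–12: 1267 + 4209 + 2206 + 650 + 601 + 1222 + 4594 + 4110 + 4167 = 23026
Divide by 9: 23026 / 9 = 2558.44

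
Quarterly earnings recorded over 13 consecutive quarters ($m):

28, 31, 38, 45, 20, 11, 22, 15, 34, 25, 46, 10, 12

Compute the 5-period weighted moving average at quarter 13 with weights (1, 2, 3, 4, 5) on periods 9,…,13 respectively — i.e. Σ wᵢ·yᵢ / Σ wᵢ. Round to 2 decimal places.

Weighted sum: 1·34 + 2·25 + 3·46 + 4·10 + 5·12 = 34 + 50 + 138 + 40 + 60 = 322
Weight total: 1 + 2 + 3 + 4 + 5 = 15
WMA = 322 / 15 = 21.47

21.47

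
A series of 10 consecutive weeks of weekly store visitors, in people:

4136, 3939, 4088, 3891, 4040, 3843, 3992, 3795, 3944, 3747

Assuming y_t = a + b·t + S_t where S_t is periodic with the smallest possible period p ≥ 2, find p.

First differences y_{t+1} − y_t: -197, 149, -197, 149, -197, 149, …
The difference pattern repeats every 2 terms and not for any smaller step, so p = 2.

2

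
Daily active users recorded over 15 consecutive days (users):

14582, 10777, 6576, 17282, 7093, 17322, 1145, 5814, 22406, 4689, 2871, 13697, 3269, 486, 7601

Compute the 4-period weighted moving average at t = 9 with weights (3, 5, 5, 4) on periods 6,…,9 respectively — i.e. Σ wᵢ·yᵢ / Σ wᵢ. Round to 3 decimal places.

Weighted sum: 3·17322 + 5·1145 + 5·5814 + 4·22406 = 51966 + 5725 + 29070 + 89624 = 176385
Weight total: 3 + 5 + 5 + 4 = 17
WMA = 176385 / 17 = 10375.588

10375.588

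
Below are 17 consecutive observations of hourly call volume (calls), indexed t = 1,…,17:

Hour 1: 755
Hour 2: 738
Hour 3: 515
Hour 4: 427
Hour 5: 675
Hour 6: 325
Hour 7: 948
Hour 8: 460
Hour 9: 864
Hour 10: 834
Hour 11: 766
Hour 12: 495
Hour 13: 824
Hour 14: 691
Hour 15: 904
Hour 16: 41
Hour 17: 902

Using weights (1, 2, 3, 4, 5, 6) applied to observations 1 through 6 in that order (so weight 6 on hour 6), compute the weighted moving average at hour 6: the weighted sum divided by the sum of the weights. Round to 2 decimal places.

Weighted sum: 1·755 + 2·738 + 3·515 + 4·427 + 5·675 + 6·325 = 755 + 1476 + 1545 + 1708 + 3375 + 1950 = 10809
Weight total: 1 + 2 + 3 + 4 + 5 + 6 = 21
WMA = 10809 / 21 = 514.71

514.71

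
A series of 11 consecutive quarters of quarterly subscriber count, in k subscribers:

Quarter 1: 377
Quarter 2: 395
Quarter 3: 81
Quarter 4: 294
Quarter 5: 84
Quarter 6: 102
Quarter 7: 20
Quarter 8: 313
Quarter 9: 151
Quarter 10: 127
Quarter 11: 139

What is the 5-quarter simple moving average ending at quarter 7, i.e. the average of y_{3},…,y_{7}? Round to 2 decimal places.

116.20

Sum of periods 3–7: 81 + 294 + 84 + 102 + 20 = 581
Divide by 5: 581 / 5 = 116.20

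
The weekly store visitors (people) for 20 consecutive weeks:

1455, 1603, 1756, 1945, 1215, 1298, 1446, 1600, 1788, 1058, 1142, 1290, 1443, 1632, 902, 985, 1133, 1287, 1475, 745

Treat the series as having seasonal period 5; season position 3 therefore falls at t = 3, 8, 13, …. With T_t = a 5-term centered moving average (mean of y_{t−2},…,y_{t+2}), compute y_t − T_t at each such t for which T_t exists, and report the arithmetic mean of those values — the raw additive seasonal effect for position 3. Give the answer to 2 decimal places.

Season position 3 occurs at t = 3, 8, 13, 18 (where T_t is defined).
t=3: T_3 = 1594.8000; y_3 − T_3 = 1756 − 1594.8000 = 161.2000
t=8: T_8 = 1438.0000; y_8 − T_8 = 1600 − 1438.0000 = 162.0000
t=13: T_13 = 1281.8000; y_13 − T_13 = 1443 − 1281.8000 = 161.2000
t=18: T_18 = 1125.0000; y_18 − T_18 = 1287 − 1125.0000 = 162.0000
Mean deviation: (161.2000 + 162.0000 + 161.2000 + 162.0000) / 4 = 161.60

161.60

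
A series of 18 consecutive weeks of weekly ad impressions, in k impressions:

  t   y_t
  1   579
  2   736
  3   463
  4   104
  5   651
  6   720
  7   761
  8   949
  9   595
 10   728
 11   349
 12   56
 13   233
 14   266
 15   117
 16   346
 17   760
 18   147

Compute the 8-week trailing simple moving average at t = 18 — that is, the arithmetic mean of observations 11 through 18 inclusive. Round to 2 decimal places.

284.25

Sum of periods 11–18: 349 + 56 + 233 + 266 + 117 + 346 + 760 + 147 = 2274
Divide by 8: 2274 / 8 = 284.25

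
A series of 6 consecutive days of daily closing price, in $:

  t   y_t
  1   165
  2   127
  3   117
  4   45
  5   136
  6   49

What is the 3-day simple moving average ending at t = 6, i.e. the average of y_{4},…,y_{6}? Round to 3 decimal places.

Sum of periods 4–6: 45 + 136 + 49 = 230
Divide by 3: 230 / 3 = 76.667

76.667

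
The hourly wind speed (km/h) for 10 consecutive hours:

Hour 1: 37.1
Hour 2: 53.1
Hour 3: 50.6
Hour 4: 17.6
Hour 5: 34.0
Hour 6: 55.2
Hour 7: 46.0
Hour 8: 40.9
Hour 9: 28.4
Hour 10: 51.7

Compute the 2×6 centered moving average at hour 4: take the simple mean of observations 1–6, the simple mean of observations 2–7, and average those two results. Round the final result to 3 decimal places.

42.008

Sum over 1–6: 37.1 + 53.1 + 50.6 + 17.6 + 34.0 + 55.2 = 247.6
Sum over 2–7: 53.1 + 50.6 + 17.6 + 34.0 + 55.2 + 46.0 = 256.5
CMA at t=4 = (247.6 + 256.5) / (2·6) = 504.1 / 12 = 42.008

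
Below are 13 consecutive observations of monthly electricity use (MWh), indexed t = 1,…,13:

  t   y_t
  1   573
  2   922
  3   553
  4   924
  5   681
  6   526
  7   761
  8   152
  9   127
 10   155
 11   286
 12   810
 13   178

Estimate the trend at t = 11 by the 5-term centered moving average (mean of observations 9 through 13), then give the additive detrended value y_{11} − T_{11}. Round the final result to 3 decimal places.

-25.200

Trend T_11 = (127 + 155 + 286 + 810 + 178) / 5 = 1556/5 = 311.20000
Detrended value: 286 − 311.20000 = -25.200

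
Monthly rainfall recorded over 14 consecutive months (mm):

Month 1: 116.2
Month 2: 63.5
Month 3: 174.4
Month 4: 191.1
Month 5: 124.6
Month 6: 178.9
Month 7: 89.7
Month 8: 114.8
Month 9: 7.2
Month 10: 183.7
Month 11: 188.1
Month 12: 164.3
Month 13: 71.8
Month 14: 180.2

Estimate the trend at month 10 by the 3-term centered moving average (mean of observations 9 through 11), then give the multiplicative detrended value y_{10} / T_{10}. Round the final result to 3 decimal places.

1.454

Trend T_10 = (7.2 + 183.7 + 188.1) / 3 = 379.0/3 = 126.33333
Ratio to trend: 183.7 / 126.33333 = 1.454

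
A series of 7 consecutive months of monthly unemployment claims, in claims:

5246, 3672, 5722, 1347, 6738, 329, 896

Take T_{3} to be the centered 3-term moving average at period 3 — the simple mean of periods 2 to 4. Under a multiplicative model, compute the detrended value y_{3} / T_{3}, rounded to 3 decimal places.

1.598

Trend T_3 = (3672 + 5722 + 1347) / 3 = 10741/3 = 3580.33333
Ratio to trend: 5722 / 3580.33333 = 1.598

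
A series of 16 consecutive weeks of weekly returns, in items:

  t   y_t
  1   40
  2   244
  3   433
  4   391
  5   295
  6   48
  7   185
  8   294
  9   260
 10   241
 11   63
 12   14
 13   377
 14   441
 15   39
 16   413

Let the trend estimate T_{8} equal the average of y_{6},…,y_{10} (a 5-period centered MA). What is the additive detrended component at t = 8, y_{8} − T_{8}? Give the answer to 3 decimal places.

88.400

Trend T_8 = (48 + 185 + 294 + 260 + 241) / 5 = 1028/5 = 205.60000
Detrended value: 294 − 205.60000 = 88.400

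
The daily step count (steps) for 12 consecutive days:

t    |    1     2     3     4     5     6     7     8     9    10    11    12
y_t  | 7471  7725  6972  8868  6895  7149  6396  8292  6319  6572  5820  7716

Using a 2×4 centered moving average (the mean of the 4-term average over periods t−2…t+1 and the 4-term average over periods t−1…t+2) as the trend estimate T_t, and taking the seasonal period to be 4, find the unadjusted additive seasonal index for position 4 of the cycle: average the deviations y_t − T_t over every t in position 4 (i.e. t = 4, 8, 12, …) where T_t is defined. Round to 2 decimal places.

1325.06

Season position 4 occurs at t = 4, 8 (where T_t is defined).
t=4: T_4 = 7543.0000; y_4 − T_4 = 8868 − 7543.0000 = 1325.0000
t=8: T_8 = 6966.8750; y_8 − T_8 = 8292 − 6966.8750 = 1325.1250
Mean deviation: (1325.0000 + 1325.1250) / 2 = 1325.06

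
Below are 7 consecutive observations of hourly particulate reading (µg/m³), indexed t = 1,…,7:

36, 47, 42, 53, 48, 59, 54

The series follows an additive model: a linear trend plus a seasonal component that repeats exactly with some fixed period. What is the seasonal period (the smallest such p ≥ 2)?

2

First differences y_{t+1} − y_t: 11, -5, 11, -5, 11, -5, …
The difference pattern repeats every 2 terms and not for any smaller step, so p = 2.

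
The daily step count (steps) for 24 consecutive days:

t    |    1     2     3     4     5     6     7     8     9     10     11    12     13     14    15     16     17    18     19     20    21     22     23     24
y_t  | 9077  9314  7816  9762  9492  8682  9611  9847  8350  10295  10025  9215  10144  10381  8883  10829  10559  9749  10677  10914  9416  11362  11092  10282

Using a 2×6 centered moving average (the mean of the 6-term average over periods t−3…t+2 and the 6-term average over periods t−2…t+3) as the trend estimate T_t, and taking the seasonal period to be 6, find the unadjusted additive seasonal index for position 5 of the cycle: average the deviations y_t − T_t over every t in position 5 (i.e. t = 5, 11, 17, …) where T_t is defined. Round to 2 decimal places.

Season position 5 occurs at t = 5, 11, 17 (where T_t is defined).
t=5: T_5 = 9157.2500; y_5 − T_5 = 9492 − 9157.2500 = 334.7500
t=11: T_11 = 9690.5000; y_11 − T_11 = 10025 − 9690.5000 = 334.5000
t=17: T_17 = 10224.0833; y_17 − T_17 = 10559 − 10224.0833 = 334.9167
Mean deviation: (334.7500 + 334.5000 + 334.9167) / 3 = 334.72

334.72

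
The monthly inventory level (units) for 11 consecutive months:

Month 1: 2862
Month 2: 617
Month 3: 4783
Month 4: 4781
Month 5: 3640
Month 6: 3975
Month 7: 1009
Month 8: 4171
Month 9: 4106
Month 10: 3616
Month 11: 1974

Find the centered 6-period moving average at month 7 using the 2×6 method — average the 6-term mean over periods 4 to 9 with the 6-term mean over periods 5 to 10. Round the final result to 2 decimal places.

Sum over 4–9: 4781 + 3640 + 3975 + 1009 + 4171 + 4106 = 21682
Sum over 5–10: 3640 + 3975 + 1009 + 4171 + 4106 + 3616 = 20517
CMA at t=7 = (21682 + 20517) / (2·6) = 42199 / 12 = 3516.58

3516.58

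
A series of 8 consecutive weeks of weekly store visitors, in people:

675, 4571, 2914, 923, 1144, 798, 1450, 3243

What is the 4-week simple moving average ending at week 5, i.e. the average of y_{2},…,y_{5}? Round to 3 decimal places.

2388.000

Sum of periods 2–5: 4571 + 2914 + 923 + 1144 = 9552
Divide by 4: 9552 / 4 = 2388.000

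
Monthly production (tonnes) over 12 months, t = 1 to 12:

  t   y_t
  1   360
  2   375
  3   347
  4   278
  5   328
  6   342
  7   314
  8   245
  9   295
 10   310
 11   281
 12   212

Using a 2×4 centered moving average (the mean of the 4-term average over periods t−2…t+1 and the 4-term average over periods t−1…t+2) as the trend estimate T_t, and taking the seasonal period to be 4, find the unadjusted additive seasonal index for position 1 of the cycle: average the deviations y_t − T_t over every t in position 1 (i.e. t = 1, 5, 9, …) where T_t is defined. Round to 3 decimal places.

Season position 1 occurs at t = 5, 9 (where T_t is defined).
t=5: T_5 = 319.62500; y_5 − T_5 = 328 − 319.62500 = 8.37500
t=9: T_9 = 286.87500; y_9 − T_9 = 295 − 286.87500 = 8.12500
Mean deviation: (8.37500 + 8.12500) / 2 = 8.250

8.250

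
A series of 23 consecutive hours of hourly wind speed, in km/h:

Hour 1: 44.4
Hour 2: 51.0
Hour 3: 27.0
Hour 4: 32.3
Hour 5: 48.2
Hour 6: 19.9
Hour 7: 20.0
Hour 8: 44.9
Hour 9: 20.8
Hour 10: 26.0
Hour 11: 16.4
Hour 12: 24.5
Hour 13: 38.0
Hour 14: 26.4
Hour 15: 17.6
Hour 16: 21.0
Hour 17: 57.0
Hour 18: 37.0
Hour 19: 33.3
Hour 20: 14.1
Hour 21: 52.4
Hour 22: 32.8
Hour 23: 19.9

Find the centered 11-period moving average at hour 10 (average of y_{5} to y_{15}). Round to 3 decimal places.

27.518

Sum of periods 5–15: 48.2 + 19.9 + 20.0 + 44.9 + 20.8 + 26.0 + 16.4 + 24.5 + 38.0 + 26.4 + 17.6 = 302.7
Divide by 11: 302.7 / 11 = 27.518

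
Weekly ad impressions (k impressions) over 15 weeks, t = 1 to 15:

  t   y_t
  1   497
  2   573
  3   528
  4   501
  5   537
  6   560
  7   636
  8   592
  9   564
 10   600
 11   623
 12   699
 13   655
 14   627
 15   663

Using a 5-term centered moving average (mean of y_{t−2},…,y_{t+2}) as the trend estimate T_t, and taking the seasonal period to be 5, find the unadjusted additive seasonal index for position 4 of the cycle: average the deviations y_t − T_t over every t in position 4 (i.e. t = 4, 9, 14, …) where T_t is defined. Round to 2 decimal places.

Season position 4 occurs at t = 4, 9 (where T_t is defined).
t=4: T_4 = 539.8000; y_4 − T_4 = 501 − 539.8000 = -38.8000
t=9: T_9 = 603.0000; y_9 − T_9 = 564 − 603.0000 = -39.0000
Mean deviation: (-38.8000 + -39.0000) / 2 = -38.90

-38.90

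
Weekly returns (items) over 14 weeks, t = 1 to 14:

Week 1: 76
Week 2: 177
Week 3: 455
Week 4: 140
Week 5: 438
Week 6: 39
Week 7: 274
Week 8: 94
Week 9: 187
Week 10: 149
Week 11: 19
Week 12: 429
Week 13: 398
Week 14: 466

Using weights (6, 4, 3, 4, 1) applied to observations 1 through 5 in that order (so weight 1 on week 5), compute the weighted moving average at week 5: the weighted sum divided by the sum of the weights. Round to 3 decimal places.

Weighted sum: 6·76 + 4·177 + 3·455 + 4·140 + 1·438 = 456 + 708 + 1365 + 560 + 438 = 3527
Weight total: 6 + 4 + 3 + 4 + 1 = 18
WMA = 3527 / 18 = 195.944

195.944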